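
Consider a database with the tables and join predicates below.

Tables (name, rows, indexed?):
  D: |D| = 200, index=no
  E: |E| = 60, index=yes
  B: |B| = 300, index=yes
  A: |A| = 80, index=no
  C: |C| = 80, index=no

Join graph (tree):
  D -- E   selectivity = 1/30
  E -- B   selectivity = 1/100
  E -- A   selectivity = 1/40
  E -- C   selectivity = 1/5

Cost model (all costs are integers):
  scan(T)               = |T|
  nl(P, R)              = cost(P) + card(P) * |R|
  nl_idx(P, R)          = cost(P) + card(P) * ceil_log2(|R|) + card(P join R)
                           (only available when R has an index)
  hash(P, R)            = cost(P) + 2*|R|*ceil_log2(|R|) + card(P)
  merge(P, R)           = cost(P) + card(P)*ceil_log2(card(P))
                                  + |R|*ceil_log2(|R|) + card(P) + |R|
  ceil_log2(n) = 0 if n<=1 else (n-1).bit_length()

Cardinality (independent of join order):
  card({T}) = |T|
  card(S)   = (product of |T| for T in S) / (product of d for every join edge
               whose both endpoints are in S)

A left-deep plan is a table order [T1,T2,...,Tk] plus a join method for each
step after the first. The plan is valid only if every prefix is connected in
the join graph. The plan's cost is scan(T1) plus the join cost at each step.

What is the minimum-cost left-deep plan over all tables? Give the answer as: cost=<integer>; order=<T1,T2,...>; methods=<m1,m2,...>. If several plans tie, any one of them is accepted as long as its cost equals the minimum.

Selinger DP (subsets sized 1..n):
  {D}: scan cost=200, card=200
  {E}: scan cost=60, card=60
  {B}: scan cost=300, card=300
  {A}: scan cost=80, card=80
  {C}: scan cost=80, card=80
  {DE}: card=400; try (E,hash)→1120, (E,nl_idx)→1800, (D,merge)→2280, (E,merge)→2420, (D,hash)→3320, (D,nl)→12060 …(+1); best=1120 via (E,hash)
  {BE}: card=180; try (B,nl_idx)→780, (E,hash)→1320, (E,nl_idx)→2280, (B,merge)→3480, (E,merge)→3720, (B,hash)→5520 …(+2); best=780 via (B,nl_idx)
  {AE}: card=120; try (E,nl_idx)→680, (E,hash)→880, (A,merge)→1120, (E,merge)→1140, (A,hash)→1240, (A,nl)→4860 …(+1); best=680 via (E,nl_idx)
  {CE}: card=960; try (E,hash)→880, (C,merge)→1120, (E,merge)→1140, (C,hash)→1240, (E,nl_idx)→1520, (C,nl)→4860 …(+1); best=880 via (E,hash)
  {BDE}: card=1200; try (D,hash)→4160, (D,merge)→4200, (B,nl_idx)→5920, (B,hash)→6920, (B,merge)→8120, (D,nl)→36780 …(+1); best=4160 via (D,hash)
  {ADE}: card=800; try (A,hash)→2640, (D,merge)→3440, (D,hash)→4000, (A,merge)→5760, (D,nl)→24680, (A,nl)→33120; best=2640 via (A,hash)
  {CDE}: card=6400; try (C,hash)→2640, (D,hash)→5040, (C,merge)→5760, (D,merge)→13240, (C,nl)→33120, (D,nl)→192880; best=2640 via (C,hash)
  {ABE}: card=360; try (A,hash)→2080, (B,nl_idx)→2120, (A,merge)→3040, (B,merge)→4640, (B,hash)→6200, (A,nl)→15180 …(+1); best=2080 via (A,hash)
  {BCE}: card=2880; try (C,hash)→2080, (C,merge)→3040, (B,hash)→7240, (B,nl_idx)→12400, (B,merge)→14440, (C,nl)→15180 …(+1); best=2080 via (C,hash)
  {ACE}: card=1920; try (C,hash)→1920, (C,merge)→2280, (A,hash)→2960, (C,nl)→10280, (A,merge)→12080, (A,nl)→77680; best=1920 via (C,hash)
  {ABDE}: card=2400; try (D,hash)→5640, (A,hash)→6480, (D,merge)→7480, (B,hash)→8840, (B,nl_idx)→12240, (B,merge)→14440 …(+4); best=5640 via (D,hash)
  {BCDE}: card=19200; try (C,hash)→6480, (D,hash)→8160, (B,hash)→14440, (C,merge)→19200, (D,merge)→41320, (B,nl_idx)→79440 …(+4); best=6480 via (C,hash)
  {ACDE}: card=12800; try (C,hash)→4560, (D,hash)→7040, (A,hash)→10160, (C,merge)→12080, (D,merge)→26760, (C,nl)→66640 …(+3); best=4560 via (C,hash)
  {ABCE}: card=5760; try (C,hash)→3560, (A,hash)→6080, (C,merge)→6320, (B,hash)→9240, (B,nl_idx)→24960, (B,merge)→27960 …(+4); best=3560 via (C,hash)
  {ABCDE}: card=38400; try (C,hash)→9160, (D,hash)→12520, (B,hash)→22760, (A,hash)→26800, (C,merge)→37480, (D,merge)→86000 …(+7); best=9160 via (C,hash)

cost=9160; order=E,B,A,D,C; methods=nl_idx,hash,hash,hash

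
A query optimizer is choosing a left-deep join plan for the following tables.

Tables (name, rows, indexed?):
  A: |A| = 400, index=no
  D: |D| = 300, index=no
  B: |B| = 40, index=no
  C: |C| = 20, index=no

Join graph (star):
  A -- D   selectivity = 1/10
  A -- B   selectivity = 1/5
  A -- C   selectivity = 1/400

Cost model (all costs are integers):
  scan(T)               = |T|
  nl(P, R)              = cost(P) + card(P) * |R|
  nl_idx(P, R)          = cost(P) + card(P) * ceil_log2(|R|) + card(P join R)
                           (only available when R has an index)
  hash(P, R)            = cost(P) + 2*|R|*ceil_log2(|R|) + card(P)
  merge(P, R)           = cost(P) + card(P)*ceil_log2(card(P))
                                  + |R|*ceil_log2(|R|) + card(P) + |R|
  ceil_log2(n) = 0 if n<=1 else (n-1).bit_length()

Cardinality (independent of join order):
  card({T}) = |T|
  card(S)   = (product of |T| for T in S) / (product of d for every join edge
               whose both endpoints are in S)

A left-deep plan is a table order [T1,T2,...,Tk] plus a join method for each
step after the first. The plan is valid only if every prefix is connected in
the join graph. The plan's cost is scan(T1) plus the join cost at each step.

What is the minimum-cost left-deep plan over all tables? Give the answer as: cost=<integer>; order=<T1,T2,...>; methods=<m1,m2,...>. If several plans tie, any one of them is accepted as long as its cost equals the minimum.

cost=5200; order=A,C,D,B; methods=hash,merge,hash

Selinger DP (subsets sized 1..n):
  {A}: scan cost=400, card=400
  {D}: scan cost=300, card=300
  {B}: scan cost=40, card=40
  {C}: scan cost=20, card=20
  {AD}: card=12000; try (D,hash)→6200, (A,merge)→7300, (D,merge)→7400, (A,hash)→7800, (A,nl)→120300, (D,nl)→120400; best=6200 via (D,hash)
  {AB}: card=3200; try (B,hash)→1280, (A,merge)→4320, (B,merge)→4680, (A,hash)→7280, (A,nl)→16040, (B,nl)→16400; best=1280 via (B,hash)
  {AC}: card=20; try (C,hash)→1000, (A,merge)→4140, (C,merge)→4520, (A,hash)→7240, (A,nl)→8020, (C,nl)→8400; best=1000 via (C,hash)
  {ABD}: card=96000; try (D,hash)→9880, (B,hash)→18680, (D,merge)→45880, (B,merge)→186480, (B,nl)→486200, (D,nl)→961280; best=9880 via (D,hash)
  {ACD}: card=600; try (D,merge)→4120, (D,hash)→6420, (D,nl)→7000, (C,hash)→18400, (C,merge)→186320, (C,nl)→246200; best=4120 via (D,merge)
  {ABC}: card=160; try (B,merge)→1400, (B,hash)→1500, (B,nl)→1800, (C,hash)→4680, (C,merge)→43000, (C,nl)→65280; best=1400 via (B,merge)
  {ABCD}: card=4800; try (B,hash)→5200, (D,merge)→5840, (D,hash)→6960, (B,merge)→11000, (B,nl)→28120, (D,nl)→49400 …(+3); best=5200 via (B,hash)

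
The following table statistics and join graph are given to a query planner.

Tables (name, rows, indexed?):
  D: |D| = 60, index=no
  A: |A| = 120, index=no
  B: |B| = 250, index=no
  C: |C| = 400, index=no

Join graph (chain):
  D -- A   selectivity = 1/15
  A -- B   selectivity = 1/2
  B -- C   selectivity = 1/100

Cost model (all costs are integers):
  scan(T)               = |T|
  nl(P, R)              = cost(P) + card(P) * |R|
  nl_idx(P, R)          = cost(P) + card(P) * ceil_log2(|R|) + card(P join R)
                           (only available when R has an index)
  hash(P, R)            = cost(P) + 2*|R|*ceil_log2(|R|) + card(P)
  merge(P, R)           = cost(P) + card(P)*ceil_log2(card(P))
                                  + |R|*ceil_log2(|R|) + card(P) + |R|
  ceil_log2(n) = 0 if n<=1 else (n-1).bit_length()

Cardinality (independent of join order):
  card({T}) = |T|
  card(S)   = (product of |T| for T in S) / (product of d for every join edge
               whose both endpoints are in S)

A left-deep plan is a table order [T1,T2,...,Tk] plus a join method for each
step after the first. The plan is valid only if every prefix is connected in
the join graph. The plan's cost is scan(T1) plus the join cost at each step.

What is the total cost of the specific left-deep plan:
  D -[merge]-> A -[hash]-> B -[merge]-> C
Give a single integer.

step 1: scan D: cost=60, card=60
step 2: join A via merge
    card(P join A) = 60*120/(15) = 480
    cost = 60 + 60*6 + 120*7 + 60 + 120 = 1440
step 3: join B via hash
    card(P join B) = 480*250/(2) = 60000
    cost = 1440 + 2*250*8 + 480 = 5920
step 4: join C via merge
    card(P join C) = 60000*400/(100) = 240000
    cost = 5920 + 60000*16 + 400*9 + 60000 + 400 = 1029920

1029920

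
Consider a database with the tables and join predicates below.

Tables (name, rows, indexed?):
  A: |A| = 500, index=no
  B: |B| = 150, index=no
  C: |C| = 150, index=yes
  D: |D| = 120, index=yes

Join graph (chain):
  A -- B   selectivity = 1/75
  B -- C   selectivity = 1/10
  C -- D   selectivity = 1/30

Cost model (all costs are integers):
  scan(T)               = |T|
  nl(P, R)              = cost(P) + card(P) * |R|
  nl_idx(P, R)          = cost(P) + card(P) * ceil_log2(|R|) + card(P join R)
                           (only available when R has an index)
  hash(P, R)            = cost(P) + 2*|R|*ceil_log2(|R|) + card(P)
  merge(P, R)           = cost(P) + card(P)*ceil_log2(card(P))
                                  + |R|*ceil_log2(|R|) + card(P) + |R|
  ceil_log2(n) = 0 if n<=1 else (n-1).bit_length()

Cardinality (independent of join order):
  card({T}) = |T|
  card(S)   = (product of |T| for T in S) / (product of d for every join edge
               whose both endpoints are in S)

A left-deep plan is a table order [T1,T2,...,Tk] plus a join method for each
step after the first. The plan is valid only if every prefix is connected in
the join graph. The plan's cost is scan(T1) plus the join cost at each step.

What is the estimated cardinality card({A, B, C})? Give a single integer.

15000

Tables in S: A(500), B(150), C(150)
Edges inside S: A-B(d=75), B-C(d=10)
numerator = 500 * 150 * 150 = 11250000
denominator = 75 * 10 = 750
card(S) = 11250000 / 750 = 15000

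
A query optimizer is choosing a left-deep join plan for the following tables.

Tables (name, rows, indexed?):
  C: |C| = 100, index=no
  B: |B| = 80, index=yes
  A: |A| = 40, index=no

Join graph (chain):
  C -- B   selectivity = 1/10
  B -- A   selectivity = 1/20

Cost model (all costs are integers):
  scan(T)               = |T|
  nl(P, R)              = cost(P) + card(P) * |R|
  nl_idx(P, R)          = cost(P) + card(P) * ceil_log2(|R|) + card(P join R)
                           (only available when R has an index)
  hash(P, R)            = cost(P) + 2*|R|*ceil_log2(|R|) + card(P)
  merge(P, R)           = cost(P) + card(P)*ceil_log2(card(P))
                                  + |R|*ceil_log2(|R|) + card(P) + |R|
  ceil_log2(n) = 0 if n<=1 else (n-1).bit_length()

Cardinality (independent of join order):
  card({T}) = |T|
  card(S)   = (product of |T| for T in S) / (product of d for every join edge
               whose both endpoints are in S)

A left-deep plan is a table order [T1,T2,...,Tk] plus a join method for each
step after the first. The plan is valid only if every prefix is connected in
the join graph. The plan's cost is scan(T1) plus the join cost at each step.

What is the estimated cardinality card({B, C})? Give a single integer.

Tables in S: B(80), C(100)
Edges inside S: C-B(d=10)
numerator = 80 * 100 = 8000
denominator = 10 = 10
card(S) = 8000 / 10 = 800

800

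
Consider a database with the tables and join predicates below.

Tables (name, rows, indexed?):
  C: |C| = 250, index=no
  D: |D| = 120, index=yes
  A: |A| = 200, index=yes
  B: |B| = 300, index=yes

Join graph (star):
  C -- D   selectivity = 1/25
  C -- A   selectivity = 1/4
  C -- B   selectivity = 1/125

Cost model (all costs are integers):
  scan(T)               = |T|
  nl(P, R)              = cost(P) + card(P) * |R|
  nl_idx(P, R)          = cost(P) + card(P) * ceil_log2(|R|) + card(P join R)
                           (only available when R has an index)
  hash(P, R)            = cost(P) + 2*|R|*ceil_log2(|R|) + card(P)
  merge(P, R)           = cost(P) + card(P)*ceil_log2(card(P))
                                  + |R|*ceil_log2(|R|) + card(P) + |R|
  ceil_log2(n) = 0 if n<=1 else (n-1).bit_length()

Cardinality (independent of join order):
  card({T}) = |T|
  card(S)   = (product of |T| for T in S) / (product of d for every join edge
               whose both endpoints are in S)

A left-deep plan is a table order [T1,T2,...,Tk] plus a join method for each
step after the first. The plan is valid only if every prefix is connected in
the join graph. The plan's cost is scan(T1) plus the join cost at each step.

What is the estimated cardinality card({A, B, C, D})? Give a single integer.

144000

Tables in S: A(200), B(300), C(250), D(120)
Edges inside S: C-D(d=25), C-A(d=4), C-B(d=125)
numerator = 200 * 300 * 250 * 120 = 1800000000
denominator = 25 * 4 * 125 = 12500
card(S) = 1800000000 / 12500 = 144000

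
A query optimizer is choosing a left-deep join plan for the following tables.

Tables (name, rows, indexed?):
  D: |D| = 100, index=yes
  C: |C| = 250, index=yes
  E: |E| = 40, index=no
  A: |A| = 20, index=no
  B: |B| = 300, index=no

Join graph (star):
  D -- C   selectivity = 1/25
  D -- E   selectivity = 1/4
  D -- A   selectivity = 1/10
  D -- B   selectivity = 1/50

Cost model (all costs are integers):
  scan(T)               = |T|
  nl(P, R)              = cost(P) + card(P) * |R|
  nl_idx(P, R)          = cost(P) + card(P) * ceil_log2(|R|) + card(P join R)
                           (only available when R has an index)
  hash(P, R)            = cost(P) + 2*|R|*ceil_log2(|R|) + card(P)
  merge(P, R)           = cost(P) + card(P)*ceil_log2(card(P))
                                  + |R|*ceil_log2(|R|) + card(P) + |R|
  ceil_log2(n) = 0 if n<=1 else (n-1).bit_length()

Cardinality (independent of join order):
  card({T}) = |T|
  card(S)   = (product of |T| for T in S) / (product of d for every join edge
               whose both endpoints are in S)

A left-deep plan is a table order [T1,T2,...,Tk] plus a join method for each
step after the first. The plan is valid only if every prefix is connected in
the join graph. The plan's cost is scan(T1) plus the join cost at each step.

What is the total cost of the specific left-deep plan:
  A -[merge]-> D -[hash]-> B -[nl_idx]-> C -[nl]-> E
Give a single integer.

step 1: scan A: cost=20, card=20
step 2: join D via merge
    card(P join D) = 20*100/(10) = 200
    cost = 20 + 20*5 + 100*7 + 20 + 100 = 940
step 3: join B via hash
    card(P join B) = 200*300/(50) = 1200
    cost = 940 + 2*300*9 + 200 = 6540
step 4: join C via nl_idx
    card(P join C) = 1200*250/(25) = 12000
    cost = 6540 + 1200*8 + 12000 = 28140
step 5: join E via nl
    card(P join E) = 12000*40/(4) = 120000
    cost = 28140 + 12000*40 = 508140

508140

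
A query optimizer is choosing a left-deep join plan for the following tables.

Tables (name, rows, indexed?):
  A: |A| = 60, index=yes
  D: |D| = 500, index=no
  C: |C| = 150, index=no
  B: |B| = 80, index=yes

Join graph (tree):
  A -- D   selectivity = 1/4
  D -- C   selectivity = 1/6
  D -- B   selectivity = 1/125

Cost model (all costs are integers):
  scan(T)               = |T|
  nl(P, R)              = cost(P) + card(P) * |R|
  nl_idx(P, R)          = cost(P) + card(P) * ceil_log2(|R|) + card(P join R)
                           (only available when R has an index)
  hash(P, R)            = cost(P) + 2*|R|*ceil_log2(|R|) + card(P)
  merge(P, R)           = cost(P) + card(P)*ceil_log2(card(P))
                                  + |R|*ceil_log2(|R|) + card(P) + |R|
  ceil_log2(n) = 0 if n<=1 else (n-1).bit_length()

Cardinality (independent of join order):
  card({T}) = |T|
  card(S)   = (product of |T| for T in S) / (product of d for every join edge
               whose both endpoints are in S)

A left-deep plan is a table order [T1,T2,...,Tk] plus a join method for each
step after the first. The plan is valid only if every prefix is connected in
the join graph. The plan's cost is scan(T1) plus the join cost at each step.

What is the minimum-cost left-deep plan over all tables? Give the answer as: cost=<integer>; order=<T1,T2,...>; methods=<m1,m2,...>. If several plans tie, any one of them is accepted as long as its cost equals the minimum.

cost=10360; order=D,B,A,C; methods=hash,hash,hash

Selinger DP (subsets sized 1..n):
  {A}: scan cost=60, card=60
  {D}: scan cost=500, card=500
  {C}: scan cost=150, card=150
  {B}: scan cost=80, card=80
  {AD}: card=7500; try (A,hash)→1720, (D,merge)→5480, (A,merge)→5920, (D,hash)→9120, (A,nl_idx)→11000, (D,nl)→30060 …(+1); best=1720 via (A,hash)
  {CD}: card=12500; try (C,hash)→3400, (D,merge)→6500, (C,merge)→6850, (D,hash)→9300, (D,nl)→75150, (C,nl)→75500; best=3400 via (C,hash)
  {BD}: card=320; try (B,hash)→2120, (B,nl_idx)→4320, (D,merge)→5720, (B,merge)→6140, (D,hash)→9160, (D,nl)→40080 …(+1); best=2120 via (B,hash)
  {ACD}: card=187500; try (C,hash)→11620, (A,hash)→16620, (C,merge)→108070, (A,merge)→191320, (A,nl_idx)→265900, (A,nl)→753400 …(+1); best=11620 via (C,hash)
  {ABD}: card=4800; try (A,hash)→3160, (A,merge)→5740, (A,nl_idx)→8840, (B,hash)→10340, (A,nl)→21320, (B,nl_idx)→59020 …(+2); best=3160 via (A,hash)
  {BCD}: card=8000; try (C,hash)→4840, (C,merge)→6670, (B,hash)→17020, (C,nl)→50120, (B,nl_idx)→98900, (B,merge)→191540 …(+1); best=4840 via (C,hash)
  {ABCD}: card=120000; try (C,hash)→10360, (A,hash)→13560, (C,merge)→71710, (A,merge)→117260, (A,nl_idx)→172840, (B,hash)→200240 …(+5); best=10360 via (C,hash)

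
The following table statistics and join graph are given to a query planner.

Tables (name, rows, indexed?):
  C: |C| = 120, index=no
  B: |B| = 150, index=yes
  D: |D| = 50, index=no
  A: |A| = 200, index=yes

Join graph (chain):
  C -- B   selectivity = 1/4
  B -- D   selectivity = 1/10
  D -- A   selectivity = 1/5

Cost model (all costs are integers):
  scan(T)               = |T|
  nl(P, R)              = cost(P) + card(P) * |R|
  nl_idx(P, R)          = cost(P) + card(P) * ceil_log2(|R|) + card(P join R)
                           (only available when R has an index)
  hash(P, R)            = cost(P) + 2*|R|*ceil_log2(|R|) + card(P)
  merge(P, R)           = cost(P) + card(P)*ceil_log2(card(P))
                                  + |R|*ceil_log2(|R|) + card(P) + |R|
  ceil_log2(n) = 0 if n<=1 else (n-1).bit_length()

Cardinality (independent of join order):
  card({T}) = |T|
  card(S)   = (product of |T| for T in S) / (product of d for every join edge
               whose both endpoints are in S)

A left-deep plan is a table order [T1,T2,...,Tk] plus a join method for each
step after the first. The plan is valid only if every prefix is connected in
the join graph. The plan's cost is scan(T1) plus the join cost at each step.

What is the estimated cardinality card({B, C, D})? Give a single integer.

Tables in S: B(150), C(120), D(50)
Edges inside S: C-B(d=4), B-D(d=10)
numerator = 150 * 120 * 50 = 900000
denominator = 4 * 10 = 40
card(S) = 900000 / 40 = 22500

22500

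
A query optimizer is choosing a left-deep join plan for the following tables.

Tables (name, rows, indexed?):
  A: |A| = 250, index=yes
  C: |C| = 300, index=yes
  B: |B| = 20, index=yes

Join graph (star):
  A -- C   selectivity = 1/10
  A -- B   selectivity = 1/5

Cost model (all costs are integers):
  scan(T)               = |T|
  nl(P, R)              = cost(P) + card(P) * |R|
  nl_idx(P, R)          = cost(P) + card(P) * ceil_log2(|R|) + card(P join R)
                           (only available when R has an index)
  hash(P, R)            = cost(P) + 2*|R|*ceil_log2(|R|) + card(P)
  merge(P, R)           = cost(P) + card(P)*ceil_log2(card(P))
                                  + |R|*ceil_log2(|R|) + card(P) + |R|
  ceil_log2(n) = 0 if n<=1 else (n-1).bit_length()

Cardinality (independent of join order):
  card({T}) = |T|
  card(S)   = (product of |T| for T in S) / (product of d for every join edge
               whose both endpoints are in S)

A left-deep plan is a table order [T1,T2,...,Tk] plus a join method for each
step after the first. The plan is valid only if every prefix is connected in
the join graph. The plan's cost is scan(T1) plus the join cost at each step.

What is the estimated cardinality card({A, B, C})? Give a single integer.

30000

Tables in S: A(250), B(20), C(300)
Edges inside S: A-C(d=10), A-B(d=5)
numerator = 250 * 20 * 300 = 1500000
denominator = 10 * 5 = 50
card(S) = 1500000 / 50 = 30000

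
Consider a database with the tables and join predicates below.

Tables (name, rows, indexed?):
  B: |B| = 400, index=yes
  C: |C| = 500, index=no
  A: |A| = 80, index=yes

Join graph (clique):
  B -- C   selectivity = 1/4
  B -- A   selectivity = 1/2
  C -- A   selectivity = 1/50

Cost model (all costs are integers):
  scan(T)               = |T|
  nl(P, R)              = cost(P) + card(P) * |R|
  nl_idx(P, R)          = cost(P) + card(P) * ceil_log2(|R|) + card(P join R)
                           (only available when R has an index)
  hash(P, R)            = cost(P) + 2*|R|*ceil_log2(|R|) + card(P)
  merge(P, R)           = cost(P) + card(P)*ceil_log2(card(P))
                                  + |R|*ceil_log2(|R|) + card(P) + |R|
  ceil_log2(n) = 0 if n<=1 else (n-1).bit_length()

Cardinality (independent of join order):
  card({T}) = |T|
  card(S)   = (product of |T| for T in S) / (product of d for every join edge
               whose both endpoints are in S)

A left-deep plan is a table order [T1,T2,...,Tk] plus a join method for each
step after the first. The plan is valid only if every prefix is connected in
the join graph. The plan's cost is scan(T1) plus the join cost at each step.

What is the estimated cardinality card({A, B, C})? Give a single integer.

Tables in S: A(80), B(400), C(500)
Edges inside S: B-C(d=4), B-A(d=2), C-A(d=50)
numerator = 80 * 400 * 500 = 16000000
denominator = 4 * 2 * 50 = 400
card(S) = 16000000 / 400 = 40000

40000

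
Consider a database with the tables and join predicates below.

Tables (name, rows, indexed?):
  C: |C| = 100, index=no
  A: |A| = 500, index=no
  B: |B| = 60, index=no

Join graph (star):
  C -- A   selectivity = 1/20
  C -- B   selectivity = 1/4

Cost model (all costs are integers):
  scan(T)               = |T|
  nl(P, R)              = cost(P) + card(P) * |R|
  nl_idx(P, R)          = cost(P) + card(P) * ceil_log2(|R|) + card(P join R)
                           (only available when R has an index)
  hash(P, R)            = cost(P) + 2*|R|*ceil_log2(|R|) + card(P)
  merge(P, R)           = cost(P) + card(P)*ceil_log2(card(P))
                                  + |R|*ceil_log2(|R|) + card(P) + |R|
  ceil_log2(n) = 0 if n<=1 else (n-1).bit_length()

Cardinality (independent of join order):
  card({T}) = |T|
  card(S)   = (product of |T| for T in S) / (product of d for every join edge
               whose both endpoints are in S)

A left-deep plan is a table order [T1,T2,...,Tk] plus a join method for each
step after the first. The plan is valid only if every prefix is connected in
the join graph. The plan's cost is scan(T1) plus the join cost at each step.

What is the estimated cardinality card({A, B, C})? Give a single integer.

Tables in S: A(500), B(60), C(100)
Edges inside S: C-A(d=20), C-B(d=4)
numerator = 500 * 60 * 100 = 3000000
denominator = 20 * 4 = 80
card(S) = 3000000 / 80 = 37500

37500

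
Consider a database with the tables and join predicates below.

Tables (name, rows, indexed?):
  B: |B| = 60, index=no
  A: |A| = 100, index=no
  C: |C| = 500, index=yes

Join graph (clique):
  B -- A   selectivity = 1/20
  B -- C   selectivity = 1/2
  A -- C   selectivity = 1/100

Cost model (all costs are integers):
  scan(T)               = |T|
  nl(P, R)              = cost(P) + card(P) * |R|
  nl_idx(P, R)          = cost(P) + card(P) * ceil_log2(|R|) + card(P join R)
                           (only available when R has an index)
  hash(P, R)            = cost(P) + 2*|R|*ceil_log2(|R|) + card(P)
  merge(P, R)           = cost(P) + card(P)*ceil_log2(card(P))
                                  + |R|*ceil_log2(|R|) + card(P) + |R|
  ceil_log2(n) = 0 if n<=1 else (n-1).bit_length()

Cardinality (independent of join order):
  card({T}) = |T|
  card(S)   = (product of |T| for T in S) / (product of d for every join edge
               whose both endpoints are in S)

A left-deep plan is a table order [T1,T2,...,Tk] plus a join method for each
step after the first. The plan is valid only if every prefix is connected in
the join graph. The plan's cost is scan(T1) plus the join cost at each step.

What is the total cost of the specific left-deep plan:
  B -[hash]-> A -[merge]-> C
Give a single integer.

9520

step 1: scan B: cost=60, card=60
step 2: join A via hash
    card(P join A) = 60*100/(20) = 300
    cost = 60 + 2*100*7 + 60 = 1520
step 3: join C via merge
    card(P join C) = 300*500/(2*100) = 750
    cost = 1520 + 300*9 + 500*9 + 300 + 500 = 9520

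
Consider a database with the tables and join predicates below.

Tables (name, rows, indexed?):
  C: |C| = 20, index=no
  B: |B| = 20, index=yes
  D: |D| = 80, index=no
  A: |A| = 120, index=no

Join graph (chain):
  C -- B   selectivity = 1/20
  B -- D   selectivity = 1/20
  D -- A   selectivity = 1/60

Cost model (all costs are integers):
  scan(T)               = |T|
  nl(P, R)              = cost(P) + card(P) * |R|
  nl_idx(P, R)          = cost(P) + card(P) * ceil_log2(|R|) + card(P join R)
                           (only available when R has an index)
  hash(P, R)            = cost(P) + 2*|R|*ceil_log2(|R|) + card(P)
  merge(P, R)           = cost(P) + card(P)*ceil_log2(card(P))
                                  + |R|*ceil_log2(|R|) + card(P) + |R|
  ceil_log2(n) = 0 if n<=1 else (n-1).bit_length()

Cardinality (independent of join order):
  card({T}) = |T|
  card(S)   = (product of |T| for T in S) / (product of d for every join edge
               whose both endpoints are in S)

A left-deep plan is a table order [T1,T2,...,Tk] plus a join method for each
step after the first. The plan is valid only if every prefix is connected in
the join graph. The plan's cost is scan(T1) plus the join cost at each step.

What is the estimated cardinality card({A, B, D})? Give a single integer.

160

Tables in S: A(120), B(20), D(80)
Edges inside S: B-D(d=20), D-A(d=60)
numerator = 120 * 20 * 80 = 192000
denominator = 20 * 60 = 1200
card(S) = 192000 / 1200 = 160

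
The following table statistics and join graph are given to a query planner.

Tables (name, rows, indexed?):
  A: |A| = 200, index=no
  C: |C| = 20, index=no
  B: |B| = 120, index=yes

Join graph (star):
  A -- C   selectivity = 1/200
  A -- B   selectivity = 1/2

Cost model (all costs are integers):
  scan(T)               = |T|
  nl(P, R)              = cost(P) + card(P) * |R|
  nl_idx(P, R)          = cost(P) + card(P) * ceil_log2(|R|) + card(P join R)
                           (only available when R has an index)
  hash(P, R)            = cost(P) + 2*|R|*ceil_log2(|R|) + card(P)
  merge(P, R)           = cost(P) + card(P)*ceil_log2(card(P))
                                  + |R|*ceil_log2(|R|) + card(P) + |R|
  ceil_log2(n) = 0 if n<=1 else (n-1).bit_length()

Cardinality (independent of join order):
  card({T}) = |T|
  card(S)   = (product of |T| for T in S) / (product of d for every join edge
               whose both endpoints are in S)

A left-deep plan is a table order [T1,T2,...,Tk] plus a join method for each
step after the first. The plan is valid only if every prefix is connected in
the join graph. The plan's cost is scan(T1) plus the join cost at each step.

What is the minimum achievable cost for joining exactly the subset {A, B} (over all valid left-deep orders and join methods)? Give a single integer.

Selinger DP over subsets of {A,B}:
  {A}: scan cost=200, card=200
  {B}: scan cost=120, card=120
  {AB}: card=12000; try (B,hash)→2080, (A,merge)→2880, (B,merge)→2960, (A,hash)→3440, (B,nl_idx)→13600, (A,nl)→24120 …(+1); best=2080 via (B,hash)

2080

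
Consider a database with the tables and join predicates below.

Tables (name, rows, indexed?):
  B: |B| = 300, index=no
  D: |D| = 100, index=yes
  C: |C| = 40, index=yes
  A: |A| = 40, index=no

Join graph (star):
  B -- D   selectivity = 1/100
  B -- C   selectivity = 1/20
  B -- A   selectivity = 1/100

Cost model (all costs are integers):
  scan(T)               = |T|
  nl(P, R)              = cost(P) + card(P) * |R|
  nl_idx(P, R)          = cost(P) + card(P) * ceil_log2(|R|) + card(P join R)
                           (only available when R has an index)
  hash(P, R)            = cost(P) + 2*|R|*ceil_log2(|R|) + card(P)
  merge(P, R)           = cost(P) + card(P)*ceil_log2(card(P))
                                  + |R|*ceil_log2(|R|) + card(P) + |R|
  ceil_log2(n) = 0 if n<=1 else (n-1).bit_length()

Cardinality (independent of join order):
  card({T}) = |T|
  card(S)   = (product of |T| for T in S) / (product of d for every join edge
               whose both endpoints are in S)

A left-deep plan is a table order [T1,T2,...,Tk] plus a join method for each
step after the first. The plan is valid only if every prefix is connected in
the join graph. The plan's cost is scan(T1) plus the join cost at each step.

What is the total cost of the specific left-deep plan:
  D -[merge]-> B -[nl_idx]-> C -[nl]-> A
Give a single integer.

step 1: scan D: cost=100, card=100
step 2: join B via merge
    card(P join B) = 100*300/(100) = 300
    cost = 100 + 100*7 + 300*9 + 100 + 300 = 3900
step 3: join C via nl_idx
    card(P join C) = 300*40/(20) = 600
    cost = 3900 + 300*6 + 600 = 6300
step 4: join A via nl
    card(P join A) = 600*40/(100) = 240
    cost = 6300 + 600*40 = 30300

30300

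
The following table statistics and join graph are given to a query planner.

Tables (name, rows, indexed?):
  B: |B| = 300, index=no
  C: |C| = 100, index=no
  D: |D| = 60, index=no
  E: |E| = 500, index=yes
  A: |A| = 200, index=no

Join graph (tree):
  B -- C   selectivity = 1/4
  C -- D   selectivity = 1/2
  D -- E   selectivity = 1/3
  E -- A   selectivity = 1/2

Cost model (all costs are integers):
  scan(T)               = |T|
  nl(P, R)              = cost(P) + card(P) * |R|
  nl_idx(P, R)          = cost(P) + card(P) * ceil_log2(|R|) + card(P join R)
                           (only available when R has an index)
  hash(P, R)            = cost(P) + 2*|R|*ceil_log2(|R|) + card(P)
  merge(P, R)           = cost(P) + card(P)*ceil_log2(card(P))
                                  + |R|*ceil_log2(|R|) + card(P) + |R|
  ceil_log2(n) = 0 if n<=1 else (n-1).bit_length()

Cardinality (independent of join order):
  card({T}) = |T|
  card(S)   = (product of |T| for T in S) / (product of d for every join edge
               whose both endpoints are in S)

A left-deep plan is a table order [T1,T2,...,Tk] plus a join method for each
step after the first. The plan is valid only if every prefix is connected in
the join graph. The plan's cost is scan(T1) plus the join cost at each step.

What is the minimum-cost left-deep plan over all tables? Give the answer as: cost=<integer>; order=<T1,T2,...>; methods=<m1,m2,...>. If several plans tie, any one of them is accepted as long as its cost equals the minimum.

cost=37746520; order=C,D,B,E,A; methods=hash,hash,hash,hash

Selinger DP (subsets sized 1..n):
  {B}: scan cost=300, card=300
  {C}: scan cost=100, card=100
  {D}: scan cost=60, card=60
  {E}: scan cost=500, card=500
  {A}: scan cost=200, card=200
  {BC}: card=7500; try (C,hash)→2000, (B,merge)→3900, (C,merge)→4100, (B,hash)→5600, (B,nl)→30100, (C,nl)→30300; best=2000 via (C,hash)
  {CD}: card=3000; try (D,hash)→920, (C,merge)→1280, (D,merge)→1320, (C,hash)→1520, (C,nl)→6060, (D,nl)→6100; best=920 via (D,hash)
  {DE}: card=10000; try (D,hash)→1720, (E,merge)→5480, (D,merge)→5920, (E,hash)→9120, (E,nl_idx)→10600, (E,nl)→30060 …(+1); best=1720 via (D,hash)
  {AE}: card=50000; try (A,hash)→4200, (E,merge)→7000, (A,merge)→7300, (E,hash)→9400, (E,nl_idx)→52000, (E,nl)→100200 …(+1); best=4200 via (A,hash)
  {BCD}: card=225000; try (B,hash)→9320, (D,hash)→10220, (B,merge)→42920, (D,merge)→107420, (D,nl)→452000, (B,nl)→900920; best=9320 via (B,hash)
  {CDE}: card=500000; try (E,hash)→12920, (C,hash)→13120, (E,merge)→44920, (C,merge)→152520, (E,nl_idx)→527920, (C,nl)→1001720 …(+1); best=12920 via (E,hash)
  {ADE}: card=1000000; try (A,hash)→14920, (D,hash)→54920, (A,merge)→153520, (D,merge)→854620, (A,nl)→2001720, (D,nl)→3004200; best=14920 via (A,hash)
  {BCDE}: card=37500000; try (E,hash)→243320, (B,hash)→518320, (E,merge)→4289320, (B,merge)→10015920, (E,nl_idx)→39534320, (E,nl)→112509320 …(+1); best=243320 via (E,hash)
  {ACDE}: card=50000000; try (A,hash)→516120, (C,hash)→1016320, (A,merge)→10014720, (C,merge)→21015720, (A,nl)→100012920, (C,nl)→100014920; best=516120 via (A,hash)
  {ABCDE}: card=3750000000; try (A,hash)→37746520, (B,hash)→50521520, (A,merge)→1012745120, (B,merge)→1350519120, (A,nl)→7500243320, (B,nl)→15000516120; best=37746520 via (A,hash)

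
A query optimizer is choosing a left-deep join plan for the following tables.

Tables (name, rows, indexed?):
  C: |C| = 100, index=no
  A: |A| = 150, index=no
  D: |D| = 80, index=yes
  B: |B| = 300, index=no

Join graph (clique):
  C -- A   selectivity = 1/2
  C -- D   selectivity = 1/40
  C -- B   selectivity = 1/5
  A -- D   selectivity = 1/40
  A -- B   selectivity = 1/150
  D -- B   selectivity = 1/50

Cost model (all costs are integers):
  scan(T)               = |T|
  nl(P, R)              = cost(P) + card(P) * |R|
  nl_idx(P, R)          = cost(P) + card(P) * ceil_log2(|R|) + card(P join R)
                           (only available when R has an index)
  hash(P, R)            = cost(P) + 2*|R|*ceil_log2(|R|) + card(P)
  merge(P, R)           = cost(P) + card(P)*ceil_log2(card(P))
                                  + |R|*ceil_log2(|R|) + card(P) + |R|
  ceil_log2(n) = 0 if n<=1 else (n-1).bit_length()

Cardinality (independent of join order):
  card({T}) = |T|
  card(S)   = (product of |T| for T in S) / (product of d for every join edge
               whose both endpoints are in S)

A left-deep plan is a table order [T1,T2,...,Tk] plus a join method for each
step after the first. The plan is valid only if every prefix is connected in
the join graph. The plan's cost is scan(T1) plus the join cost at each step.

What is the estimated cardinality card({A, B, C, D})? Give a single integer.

Tables in S: A(150), B(300), C(100), D(80)
Edges inside S: C-A(d=2), C-D(d=40), C-B(d=5), A-D(d=40), A-B(d=150), D-B(d=50)
numerator = 150 * 300 * 100 * 80 = 360000000
denominator = 2 * 40 * 5 * 40 * 150 * 50 = 120000000
card(S) = 360000000 / 120000000 = 3

3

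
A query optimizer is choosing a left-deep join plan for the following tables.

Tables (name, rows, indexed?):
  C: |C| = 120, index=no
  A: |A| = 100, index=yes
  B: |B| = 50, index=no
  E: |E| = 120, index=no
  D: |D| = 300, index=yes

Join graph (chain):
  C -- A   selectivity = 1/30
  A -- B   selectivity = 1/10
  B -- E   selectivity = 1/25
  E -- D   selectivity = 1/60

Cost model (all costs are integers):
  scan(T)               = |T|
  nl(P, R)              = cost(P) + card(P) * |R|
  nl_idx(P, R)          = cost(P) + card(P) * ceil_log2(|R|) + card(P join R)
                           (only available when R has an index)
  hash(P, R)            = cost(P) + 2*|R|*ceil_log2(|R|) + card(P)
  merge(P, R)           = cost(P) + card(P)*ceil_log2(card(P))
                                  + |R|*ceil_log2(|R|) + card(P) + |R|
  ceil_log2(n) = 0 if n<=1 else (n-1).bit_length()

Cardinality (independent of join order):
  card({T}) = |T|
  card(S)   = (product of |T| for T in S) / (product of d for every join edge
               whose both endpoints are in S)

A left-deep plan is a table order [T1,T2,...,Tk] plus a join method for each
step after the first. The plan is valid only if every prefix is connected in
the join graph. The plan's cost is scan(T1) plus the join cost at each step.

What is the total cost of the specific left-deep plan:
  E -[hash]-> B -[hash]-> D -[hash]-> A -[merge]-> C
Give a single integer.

step 1: scan E: cost=120, card=120
step 2: join B via hash
    card(P join B) = 120*50/(25) = 240
    cost = 120 + 2*50*6 + 120 = 840
step 3: join D via hash
    card(P join D) = 240*300/(60) = 1200
    cost = 840 + 2*300*9 + 240 = 6480
step 4: join A via hash
    card(P join A) = 1200*100/(10) = 12000
    cost = 6480 + 2*100*7 + 1200 = 9080
step 5: join C via merge
    card(P join C) = 12000*120/(30) = 48000
    cost = 9080 + 12000*14 + 120*7 + 12000 + 120 = 190040

190040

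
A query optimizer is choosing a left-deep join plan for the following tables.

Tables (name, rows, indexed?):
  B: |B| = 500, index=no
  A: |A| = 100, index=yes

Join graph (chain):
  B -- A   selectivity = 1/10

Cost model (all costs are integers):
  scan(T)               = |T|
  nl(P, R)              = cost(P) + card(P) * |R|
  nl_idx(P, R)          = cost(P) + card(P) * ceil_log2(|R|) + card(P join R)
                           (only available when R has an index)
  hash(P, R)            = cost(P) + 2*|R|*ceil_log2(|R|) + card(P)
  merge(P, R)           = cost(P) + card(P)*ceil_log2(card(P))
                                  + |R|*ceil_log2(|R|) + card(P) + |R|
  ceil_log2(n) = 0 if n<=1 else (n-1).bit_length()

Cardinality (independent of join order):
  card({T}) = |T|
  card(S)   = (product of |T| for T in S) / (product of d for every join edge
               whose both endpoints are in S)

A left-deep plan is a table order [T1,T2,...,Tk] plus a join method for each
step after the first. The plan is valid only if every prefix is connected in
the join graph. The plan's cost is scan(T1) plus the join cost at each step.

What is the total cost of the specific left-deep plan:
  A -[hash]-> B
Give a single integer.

step 1: scan A: cost=100, card=100
step 2: join B via hash
    card(P join B) = 100*500/(10) = 5000
    cost = 100 + 2*500*9 + 100 = 9200

9200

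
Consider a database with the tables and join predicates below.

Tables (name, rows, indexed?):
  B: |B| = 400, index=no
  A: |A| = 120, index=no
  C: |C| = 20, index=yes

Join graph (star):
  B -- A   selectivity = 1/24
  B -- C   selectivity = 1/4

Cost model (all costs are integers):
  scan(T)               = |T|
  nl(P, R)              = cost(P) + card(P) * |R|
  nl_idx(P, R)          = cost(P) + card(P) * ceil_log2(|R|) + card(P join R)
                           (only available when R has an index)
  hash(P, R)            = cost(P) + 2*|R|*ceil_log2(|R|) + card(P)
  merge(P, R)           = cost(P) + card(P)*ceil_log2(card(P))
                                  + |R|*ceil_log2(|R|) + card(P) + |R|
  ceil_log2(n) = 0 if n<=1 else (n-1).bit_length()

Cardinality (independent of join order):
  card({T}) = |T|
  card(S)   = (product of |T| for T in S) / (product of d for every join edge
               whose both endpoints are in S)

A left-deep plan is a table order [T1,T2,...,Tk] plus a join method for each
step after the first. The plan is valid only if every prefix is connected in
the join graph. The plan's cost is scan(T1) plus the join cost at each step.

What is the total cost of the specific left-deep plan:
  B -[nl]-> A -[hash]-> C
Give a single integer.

50600

step 1: scan B: cost=400, card=400
step 2: join A via nl
    card(P join A) = 400*120/(24) = 2000
    cost = 400 + 400*120 = 48400
step 3: join C via hash
    card(P join C) = 2000*20/(4) = 10000
    cost = 48400 + 2*20*5 + 2000 = 50600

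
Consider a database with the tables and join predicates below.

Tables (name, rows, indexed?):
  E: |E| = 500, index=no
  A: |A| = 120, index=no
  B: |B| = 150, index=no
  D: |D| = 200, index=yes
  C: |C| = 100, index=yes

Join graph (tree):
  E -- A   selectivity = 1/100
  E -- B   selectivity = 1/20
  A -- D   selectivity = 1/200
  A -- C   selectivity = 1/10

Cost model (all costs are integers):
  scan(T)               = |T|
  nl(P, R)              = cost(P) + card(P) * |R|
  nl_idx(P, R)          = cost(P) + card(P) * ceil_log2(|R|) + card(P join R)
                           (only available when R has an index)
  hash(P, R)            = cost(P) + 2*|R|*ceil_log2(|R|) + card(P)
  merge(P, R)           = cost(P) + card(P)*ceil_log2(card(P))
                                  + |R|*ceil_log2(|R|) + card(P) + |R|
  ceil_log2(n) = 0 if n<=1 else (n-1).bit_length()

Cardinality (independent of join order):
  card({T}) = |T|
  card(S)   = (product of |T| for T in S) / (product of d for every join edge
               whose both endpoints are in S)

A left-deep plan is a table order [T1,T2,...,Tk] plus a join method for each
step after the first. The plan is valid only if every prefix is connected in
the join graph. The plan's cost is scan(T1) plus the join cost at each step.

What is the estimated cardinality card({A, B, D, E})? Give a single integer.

Tables in S: A(120), B(150), D(200), E(500)
Edges inside S: E-A(d=100), E-B(d=20), A-D(d=200)
numerator = 120 * 150 * 200 * 500 = 1800000000
denominator = 100 * 20 * 200 = 400000
card(S) = 1800000000 / 400000 = 4500

4500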